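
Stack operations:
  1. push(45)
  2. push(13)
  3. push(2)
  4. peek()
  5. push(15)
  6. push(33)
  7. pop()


push(45) -> [45]
push(13) -> [45, 13]
push(2) -> [45, 13, 2]
peek()->2
push(15) -> [45, 13, 2, 15]
push(33) -> [45, 13, 2, 15, 33]
pop()->33, [45, 13, 2, 15]

Final stack: [45, 13, 2, 15]


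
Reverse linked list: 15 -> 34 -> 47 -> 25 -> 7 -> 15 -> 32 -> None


Step 1: curr=15, set curr.next=prev(None) | reversed so far: 15
Step 2: curr=34, set curr.next=prev(15) | reversed so far: 34 -> 15
Step 3: curr=47, set curr.next=prev(34) | reversed so far: 47 -> 34 -> 15
Step 4: curr=25, set curr.next=prev(47) | reversed so far: 25 -> 47 -> 34 -> 15
Step 5: curr=7, set curr.next=prev(25) | reversed so far: 7 -> 25 -> 47 -> 34 -> 15
Step 6: curr=15, set curr.next=prev(7) | reversed so far: 15 -> 7 -> 25 -> 47 -> 34 -> 15
Step 7: curr=32, set curr.next=prev(15) | reversed so far: 32 -> 15 -> 7 -> 25 -> 47 -> 34 -> 15

32 -> 15 -> 7 -> 25 -> 47 -> 34 -> 15 -> None


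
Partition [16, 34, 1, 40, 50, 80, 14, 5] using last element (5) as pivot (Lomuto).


Pivot: 5
  1 <= 5: swap -> [1, 34, 16, 40, 50, 80, 14, 5]
Place pivot at 1: [1, 5, 16, 40, 50, 80, 14, 34]

Partitioned: [1, 5, 16, 40, 50, 80, 14, 34]


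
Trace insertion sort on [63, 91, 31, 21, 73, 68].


Initial: [63, 91, 31, 21, 73, 68]
Insert 91: [63, 91, 31, 21, 73, 68]
Insert 31: [31, 63, 91, 21, 73, 68]
Insert 21: [21, 31, 63, 91, 73, 68]
Insert 73: [21, 31, 63, 73, 91, 68]
Insert 68: [21, 31, 63, 68, 73, 91]

Sorted: [21, 31, 63, 68, 73, 91]


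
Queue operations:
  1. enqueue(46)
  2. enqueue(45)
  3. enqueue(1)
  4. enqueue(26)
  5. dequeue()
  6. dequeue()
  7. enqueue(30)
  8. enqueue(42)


enqueue(46) -> [46]
enqueue(45) -> [46, 45]
enqueue(1) -> [46, 45, 1]
enqueue(26) -> [46, 45, 1, 26]
dequeue()->46, [45, 1, 26]
dequeue()->45, [1, 26]
enqueue(30) -> [1, 26, 30]
enqueue(42) -> [1, 26, 30, 42]

Final queue: [1, 26, 30, 42]


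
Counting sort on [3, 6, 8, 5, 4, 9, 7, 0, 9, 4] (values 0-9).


Input: [3, 6, 8, 5, 4, 9, 7, 0, 9, 4]
Counts: [1, 0, 0, 1, 2, 1, 1, 1, 1, 2]

Sorted: [0, 3, 4, 4, 5, 6, 7, 8, 9, 9]


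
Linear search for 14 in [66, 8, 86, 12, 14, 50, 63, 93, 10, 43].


i=0: 66!=14
i=1: 8!=14
i=2: 86!=14
i=3: 12!=14
i=4: 14==14 found!

Found at 4, 5 comps


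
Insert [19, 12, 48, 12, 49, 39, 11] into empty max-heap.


Insert 19: [19]
Insert 12: [19, 12]
Insert 48: [48, 12, 19]
Insert 12: [48, 12, 19, 12]
Insert 49: [49, 48, 19, 12, 12]
Insert 39: [49, 48, 39, 12, 12, 19]
Insert 11: [49, 48, 39, 12, 12, 19, 11]

Final heap: [49, 48, 39, 12, 12, 19, 11]


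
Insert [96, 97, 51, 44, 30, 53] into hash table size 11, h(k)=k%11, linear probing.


Insert 96: h=8 -> slot 8
Insert 97: h=9 -> slot 9
Insert 51: h=7 -> slot 7
Insert 44: h=0 -> slot 0
Insert 30: h=8, 2 probes -> slot 10
Insert 53: h=9, 3 probes -> slot 1

Table: [44, 53, None, None, None, None, None, 51, 96, 97, 30]


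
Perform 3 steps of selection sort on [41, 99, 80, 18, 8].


Initial: [41, 99, 80, 18, 8]
Step 1: min=8 at 4
  Swap: [8, 99, 80, 18, 41]
Step 2: min=18 at 3
  Swap: [8, 18, 80, 99, 41]
Step 3: min=41 at 4
  Swap: [8, 18, 41, 99, 80]

After 3 steps: [8, 18, 41, 99, 80]


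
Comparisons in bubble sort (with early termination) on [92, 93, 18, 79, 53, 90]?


Algorithm: bubble sort (with early termination)
Input: [92, 93, 18, 79, 53, 90]
Sorted: [18, 53, 79, 90, 92, 93]

14


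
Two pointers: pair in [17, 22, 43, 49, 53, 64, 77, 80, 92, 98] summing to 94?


lo=0(17)+hi=9(98)=115
lo=0(17)+hi=8(92)=109
lo=0(17)+hi=7(80)=97
lo=0(17)+hi=6(77)=94

Yes: 17+77=94


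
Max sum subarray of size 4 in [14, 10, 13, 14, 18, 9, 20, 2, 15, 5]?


[0:4]: 51
[1:5]: 55
[2:6]: 54
[3:7]: 61
[4:8]: 49
[5:9]: 46
[6:10]: 42

Max: 61 at [3:7]


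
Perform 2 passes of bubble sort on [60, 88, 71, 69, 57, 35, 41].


Initial: [60, 88, 71, 69, 57, 35, 41]
Pass 1: [60, 71, 69, 57, 35, 41, 88] (5 swaps)
Pass 2: [60, 69, 57, 35, 41, 71, 88] (4 swaps)

After 2 passes: [60, 69, 57, 35, 41, 71, 88]


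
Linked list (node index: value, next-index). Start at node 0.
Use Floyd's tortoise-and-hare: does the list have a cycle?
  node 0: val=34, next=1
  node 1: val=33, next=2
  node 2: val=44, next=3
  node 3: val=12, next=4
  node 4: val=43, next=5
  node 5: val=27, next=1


Floyd's tortoise (slow, +1) and hare (fast, +2):
  init: slow=0, fast=0
  step 1: slow=1, fast=2
  step 2: slow=2, fast=4
  step 3: slow=3, fast=1
  step 4: slow=4, fast=3
  step 5: slow=5, fast=5
  slow == fast at node 5: cycle detected

Cycle: yes


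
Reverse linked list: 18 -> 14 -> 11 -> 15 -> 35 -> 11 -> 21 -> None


Step 1: curr=18, set curr.next=prev(None) | reversed so far: 18
Step 2: curr=14, set curr.next=prev(18) | reversed so far: 14 -> 18
Step 3: curr=11, set curr.next=prev(14) | reversed so far: 11 -> 14 -> 18
Step 4: curr=15, set curr.next=prev(11) | reversed so far: 15 -> 11 -> 14 -> 18
Step 5: curr=35, set curr.next=prev(15) | reversed so far: 35 -> 15 -> 11 -> 14 -> 18
Step 6: curr=11, set curr.next=prev(35) | reversed so far: 11 -> 35 -> 15 -> 11 -> 14 -> 18
Step 7: curr=21, set curr.next=prev(11) | reversed so far: 21 -> 11 -> 35 -> 15 -> 11 -> 14 -> 18

21 -> 11 -> 35 -> 15 -> 11 -> 14 -> 18 -> None


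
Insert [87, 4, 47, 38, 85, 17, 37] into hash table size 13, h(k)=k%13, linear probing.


Insert 87: h=9 -> slot 9
Insert 4: h=4 -> slot 4
Insert 47: h=8 -> slot 8
Insert 38: h=12 -> slot 12
Insert 85: h=7 -> slot 7
Insert 17: h=4, 1 probes -> slot 5
Insert 37: h=11 -> slot 11

Table: [None, None, None, None, 4, 17, None, 85, 47, 87, None, 37, 38]


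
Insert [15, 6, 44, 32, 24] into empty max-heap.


Insert 15: [15]
Insert 6: [15, 6]
Insert 44: [44, 6, 15]
Insert 32: [44, 32, 15, 6]
Insert 24: [44, 32, 15, 6, 24]

Final heap: [44, 32, 15, 6, 24]


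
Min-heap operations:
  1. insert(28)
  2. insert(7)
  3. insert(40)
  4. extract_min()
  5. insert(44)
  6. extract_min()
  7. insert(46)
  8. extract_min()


insert(28) -> [28]
insert(7) -> [7, 28]
insert(40) -> [7, 28, 40]
extract_min()->7, [28, 40]
insert(44) -> [28, 40, 44]
extract_min()->28, [40, 44]
insert(46) -> [40, 44, 46]
extract_min()->40, [44, 46]

Final heap: [44, 46]


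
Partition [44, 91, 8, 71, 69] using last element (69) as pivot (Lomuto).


Pivot: 69
  44 <= 69: advance i (no swap)
  8 <= 69: swap -> [44, 8, 91, 71, 69]
Place pivot at 2: [44, 8, 69, 71, 91]

Partitioned: [44, 8, 69, 71, 91]


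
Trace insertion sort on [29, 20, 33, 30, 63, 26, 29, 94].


Initial: [29, 20, 33, 30, 63, 26, 29, 94]
Insert 20: [20, 29, 33, 30, 63, 26, 29, 94]
Insert 33: [20, 29, 33, 30, 63, 26, 29, 94]
Insert 30: [20, 29, 30, 33, 63, 26, 29, 94]
Insert 63: [20, 29, 30, 33, 63, 26, 29, 94]
Insert 26: [20, 26, 29, 30, 33, 63, 29, 94]
Insert 29: [20, 26, 29, 29, 30, 33, 63, 94]
Insert 94: [20, 26, 29, 29, 30, 33, 63, 94]

Sorted: [20, 26, 29, 29, 30, 33, 63, 94]


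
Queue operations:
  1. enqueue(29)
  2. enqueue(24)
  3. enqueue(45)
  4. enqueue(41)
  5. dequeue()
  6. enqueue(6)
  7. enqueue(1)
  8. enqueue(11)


enqueue(29) -> [29]
enqueue(24) -> [29, 24]
enqueue(45) -> [29, 24, 45]
enqueue(41) -> [29, 24, 45, 41]
dequeue()->29, [24, 45, 41]
enqueue(6) -> [24, 45, 41, 6]
enqueue(1) -> [24, 45, 41, 6, 1]
enqueue(11) -> [24, 45, 41, 6, 1, 11]

Final queue: [24, 45, 41, 6, 1, 11]


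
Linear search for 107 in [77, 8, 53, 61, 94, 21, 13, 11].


i=0: 77!=107
i=1: 8!=107
i=2: 53!=107
i=3: 61!=107
i=4: 94!=107
i=5: 21!=107
i=6: 13!=107
i=7: 11!=107

Not found, 8 comps


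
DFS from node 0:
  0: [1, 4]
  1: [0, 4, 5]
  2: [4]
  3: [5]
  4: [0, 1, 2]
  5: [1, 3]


Visit 0, push [4, 1]
Visit 1, push [5, 4]
Visit 4, push [2]
Visit 2, push []
Visit 5, push [3]
Visit 3, push []

DFS order: [0, 1, 4, 2, 5, 3]


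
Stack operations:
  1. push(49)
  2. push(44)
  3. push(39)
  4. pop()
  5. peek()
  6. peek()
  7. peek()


push(49) -> [49]
push(44) -> [49, 44]
push(39) -> [49, 44, 39]
pop()->39, [49, 44]
peek()->44
peek()->44
peek()->44

Final stack: [49, 44]


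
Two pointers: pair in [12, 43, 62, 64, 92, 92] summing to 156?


lo=0(12)+hi=5(92)=104
lo=1(43)+hi=5(92)=135
lo=2(62)+hi=5(92)=154
lo=3(64)+hi=5(92)=156

Yes: 64+92=156


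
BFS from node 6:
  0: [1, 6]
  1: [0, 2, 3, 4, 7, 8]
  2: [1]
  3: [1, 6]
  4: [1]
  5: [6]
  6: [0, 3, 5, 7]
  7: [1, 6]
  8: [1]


Visit 6, enqueue [0, 3, 5, 7]
Visit 0, enqueue [1]
Visit 3, enqueue []
Visit 5, enqueue []
Visit 7, enqueue []
Visit 1, enqueue [2, 4, 8]
Visit 2, enqueue []
Visit 4, enqueue []
Visit 8, enqueue []

BFS order: [6, 0, 3, 5, 7, 1, 2, 4, 8]


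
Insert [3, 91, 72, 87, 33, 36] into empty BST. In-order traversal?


Insert 3: root
Insert 91: R from 3
Insert 72: R from 3 -> L from 91
Insert 87: R from 3 -> L from 91 -> R from 72
Insert 33: R from 3 -> L from 91 -> L from 72
Insert 36: R from 3 -> L from 91 -> L from 72 -> R from 33

In-order: [3, 33, 36, 72, 87, 91]


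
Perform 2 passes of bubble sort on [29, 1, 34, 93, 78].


Initial: [29, 1, 34, 93, 78]
Pass 1: [1, 29, 34, 78, 93] (2 swaps)
Pass 2: [1, 29, 34, 78, 93] (0 swaps)

After 2 passes: [1, 29, 34, 78, 93]


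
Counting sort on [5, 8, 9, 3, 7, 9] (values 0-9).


Input: [5, 8, 9, 3, 7, 9]
Counts: [0, 0, 0, 1, 0, 1, 0, 1, 1, 2]

Sorted: [3, 5, 7, 8, 9, 9]


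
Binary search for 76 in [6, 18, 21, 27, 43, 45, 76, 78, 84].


Step 1: lo=0, hi=8, mid=4, val=43
Step 2: lo=5, hi=8, mid=6, val=76

Found at index 6


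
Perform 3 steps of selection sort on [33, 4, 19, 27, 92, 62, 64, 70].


Initial: [33, 4, 19, 27, 92, 62, 64, 70]
Step 1: min=4 at 1
  Swap: [4, 33, 19, 27, 92, 62, 64, 70]
Step 2: min=19 at 2
  Swap: [4, 19, 33, 27, 92, 62, 64, 70]
Step 3: min=27 at 3
  Swap: [4, 19, 27, 33, 92, 62, 64, 70]

After 3 steps: [4, 19, 27, 33, 92, 62, 64, 70]


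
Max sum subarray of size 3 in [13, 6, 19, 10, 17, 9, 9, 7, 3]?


[0:3]: 38
[1:4]: 35
[2:5]: 46
[3:6]: 36
[4:7]: 35
[5:8]: 25
[6:9]: 19

Max: 46 at [2:5]


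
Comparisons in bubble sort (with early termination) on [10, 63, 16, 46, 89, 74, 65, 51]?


Algorithm: bubble sort (with early termination)
Input: [10, 63, 16, 46, 89, 74, 65, 51]
Sorted: [10, 16, 46, 51, 63, 65, 74, 89]

25


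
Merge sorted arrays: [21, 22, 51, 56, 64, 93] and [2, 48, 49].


Take 2 from B
Take 21 from A
Take 22 from A
Take 48 from B
Take 49 from B

Merged: [2, 21, 22, 48, 49, 51, 56, 64, 93]


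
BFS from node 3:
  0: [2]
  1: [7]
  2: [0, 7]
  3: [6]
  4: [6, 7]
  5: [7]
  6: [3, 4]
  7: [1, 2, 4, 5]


Visit 3, enqueue [6]
Visit 6, enqueue [4]
Visit 4, enqueue [7]
Visit 7, enqueue [1, 2, 5]
Visit 1, enqueue []
Visit 2, enqueue [0]
Visit 5, enqueue []
Visit 0, enqueue []

BFS order: [3, 6, 4, 7, 1, 2, 5, 0]


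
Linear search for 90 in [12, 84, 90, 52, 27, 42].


i=0: 12!=90
i=1: 84!=90
i=2: 90==90 found!

Found at 2, 3 comps


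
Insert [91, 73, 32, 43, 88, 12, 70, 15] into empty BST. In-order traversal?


Insert 91: root
Insert 73: L from 91
Insert 32: L from 91 -> L from 73
Insert 43: L from 91 -> L from 73 -> R from 32
Insert 88: L from 91 -> R from 73
Insert 12: L from 91 -> L from 73 -> L from 32
Insert 70: L from 91 -> L from 73 -> R from 32 -> R from 43
Insert 15: L from 91 -> L from 73 -> L from 32 -> R from 12

In-order: [12, 15, 32, 43, 70, 73, 88, 91]


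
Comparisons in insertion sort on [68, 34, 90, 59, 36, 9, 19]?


Algorithm: insertion sort
Input: [68, 34, 90, 59, 36, 9, 19]
Sorted: [9, 19, 34, 36, 59, 68, 90]

20


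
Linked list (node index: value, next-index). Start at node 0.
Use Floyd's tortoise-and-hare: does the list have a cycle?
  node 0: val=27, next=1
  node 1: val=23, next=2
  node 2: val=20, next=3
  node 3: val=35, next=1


Floyd's tortoise (slow, +1) and hare (fast, +2):
  init: slow=0, fast=0
  step 1: slow=1, fast=2
  step 2: slow=2, fast=1
  step 3: slow=3, fast=3
  slow == fast at node 3: cycle detected

Cycle: yes


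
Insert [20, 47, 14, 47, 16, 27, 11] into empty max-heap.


Insert 20: [20]
Insert 47: [47, 20]
Insert 14: [47, 20, 14]
Insert 47: [47, 47, 14, 20]
Insert 16: [47, 47, 14, 20, 16]
Insert 27: [47, 47, 27, 20, 16, 14]
Insert 11: [47, 47, 27, 20, 16, 14, 11]

Final heap: [47, 47, 27, 20, 16, 14, 11]


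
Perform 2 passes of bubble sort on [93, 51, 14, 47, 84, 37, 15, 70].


Initial: [93, 51, 14, 47, 84, 37, 15, 70]
Pass 1: [51, 14, 47, 84, 37, 15, 70, 93] (7 swaps)
Pass 2: [14, 47, 51, 37, 15, 70, 84, 93] (5 swaps)

After 2 passes: [14, 47, 51, 37, 15, 70, 84, 93]


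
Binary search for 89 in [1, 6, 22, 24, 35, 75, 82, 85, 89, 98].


Step 1: lo=0, hi=9, mid=4, val=35
Step 2: lo=5, hi=9, mid=7, val=85
Step 3: lo=8, hi=9, mid=8, val=89

Found at index 8


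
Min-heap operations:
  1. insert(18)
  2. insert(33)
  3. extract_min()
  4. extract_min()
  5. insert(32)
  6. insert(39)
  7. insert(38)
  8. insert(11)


insert(18) -> [18]
insert(33) -> [18, 33]
extract_min()->18, [33]
extract_min()->33, []
insert(32) -> [32]
insert(39) -> [32, 39]
insert(38) -> [32, 39, 38]
insert(11) -> [11, 32, 38, 39]

Final heap: [11, 32, 38, 39]


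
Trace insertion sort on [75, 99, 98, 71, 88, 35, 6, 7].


Initial: [75, 99, 98, 71, 88, 35, 6, 7]
Insert 99: [75, 99, 98, 71, 88, 35, 6, 7]
Insert 98: [75, 98, 99, 71, 88, 35, 6, 7]
Insert 71: [71, 75, 98, 99, 88, 35, 6, 7]
Insert 88: [71, 75, 88, 98, 99, 35, 6, 7]
Insert 35: [35, 71, 75, 88, 98, 99, 6, 7]
Insert 6: [6, 35, 71, 75, 88, 98, 99, 7]
Insert 7: [6, 7, 35, 71, 75, 88, 98, 99]

Sorted: [6, 7, 35, 71, 75, 88, 98, 99]


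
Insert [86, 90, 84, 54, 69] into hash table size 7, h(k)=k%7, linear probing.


Insert 86: h=2 -> slot 2
Insert 90: h=6 -> slot 6
Insert 84: h=0 -> slot 0
Insert 54: h=5 -> slot 5
Insert 69: h=6, 2 probes -> slot 1

Table: [84, 69, 86, None, None, 54, 90]


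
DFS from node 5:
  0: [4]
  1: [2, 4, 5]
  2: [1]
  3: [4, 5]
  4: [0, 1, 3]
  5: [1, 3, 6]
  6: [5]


Visit 5, push [6, 3, 1]
Visit 1, push [4, 2]
Visit 2, push []
Visit 4, push [3, 0]
Visit 0, push []
Visit 3, push []
Visit 6, push []

DFS order: [5, 1, 2, 4, 0, 3, 6]


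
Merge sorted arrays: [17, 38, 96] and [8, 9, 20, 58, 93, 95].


Take 8 from B
Take 9 from B
Take 17 from A
Take 20 from B
Take 38 from A
Take 58 from B
Take 93 from B
Take 95 from B

Merged: [8, 9, 17, 20, 38, 58, 93, 95, 96]


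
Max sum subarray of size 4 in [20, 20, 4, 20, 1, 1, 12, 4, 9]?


[0:4]: 64
[1:5]: 45
[2:6]: 26
[3:7]: 34
[4:8]: 18
[5:9]: 26

Max: 64 at [0:4]


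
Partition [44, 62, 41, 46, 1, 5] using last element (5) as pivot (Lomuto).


Pivot: 5
  1 <= 5: swap -> [1, 62, 41, 46, 44, 5]
Place pivot at 1: [1, 5, 41, 46, 44, 62]

Partitioned: [1, 5, 41, 46, 44, 62]


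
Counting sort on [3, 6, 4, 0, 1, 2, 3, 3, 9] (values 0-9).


Input: [3, 6, 4, 0, 1, 2, 3, 3, 9]
Counts: [1, 1, 1, 3, 1, 0, 1, 0, 0, 1]

Sorted: [0, 1, 2, 3, 3, 3, 4, 6, 9]


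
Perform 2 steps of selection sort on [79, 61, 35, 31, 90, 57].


Initial: [79, 61, 35, 31, 90, 57]
Step 1: min=31 at 3
  Swap: [31, 61, 35, 79, 90, 57]
Step 2: min=35 at 2
  Swap: [31, 35, 61, 79, 90, 57]

After 2 steps: [31, 35, 61, 79, 90, 57]


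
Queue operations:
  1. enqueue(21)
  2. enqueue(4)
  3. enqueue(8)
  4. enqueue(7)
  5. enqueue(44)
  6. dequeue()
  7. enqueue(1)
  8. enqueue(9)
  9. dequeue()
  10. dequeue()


enqueue(21) -> [21]
enqueue(4) -> [21, 4]
enqueue(8) -> [21, 4, 8]
enqueue(7) -> [21, 4, 8, 7]
enqueue(44) -> [21, 4, 8, 7, 44]
dequeue()->21, [4, 8, 7, 44]
enqueue(1) -> [4, 8, 7, 44, 1]
enqueue(9) -> [4, 8, 7, 44, 1, 9]
dequeue()->4, [8, 7, 44, 1, 9]
dequeue()->8, [7, 44, 1, 9]

Final queue: [7, 44, 1, 9]


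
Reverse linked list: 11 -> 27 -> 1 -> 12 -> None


Step 1: curr=11, set curr.next=prev(None) | reversed so far: 11
Step 2: curr=27, set curr.next=prev(11) | reversed so far: 27 -> 11
Step 3: curr=1, set curr.next=prev(27) | reversed so far: 1 -> 27 -> 11
Step 4: curr=12, set curr.next=prev(1) | reversed so far: 12 -> 1 -> 27 -> 11

12 -> 1 -> 27 -> 11 -> None


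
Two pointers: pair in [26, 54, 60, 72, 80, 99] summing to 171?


lo=0(26)+hi=5(99)=125
lo=1(54)+hi=5(99)=153
lo=2(60)+hi=5(99)=159
lo=3(72)+hi=5(99)=171

Yes: 72+99=171


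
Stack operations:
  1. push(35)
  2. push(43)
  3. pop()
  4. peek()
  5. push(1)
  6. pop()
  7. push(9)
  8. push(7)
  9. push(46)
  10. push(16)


push(35) -> [35]
push(43) -> [35, 43]
pop()->43, [35]
peek()->35
push(1) -> [35, 1]
pop()->1, [35]
push(9) -> [35, 9]
push(7) -> [35, 9, 7]
push(46) -> [35, 9, 7, 46]
push(16) -> [35, 9, 7, 46, 16]

Final stack: [35, 9, 7, 46, 16]


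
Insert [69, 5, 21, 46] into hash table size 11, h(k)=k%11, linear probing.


Insert 69: h=3 -> slot 3
Insert 5: h=5 -> slot 5
Insert 21: h=10 -> slot 10
Insert 46: h=2 -> slot 2

Table: [None, None, 46, 69, None, 5, None, None, None, None, 21]


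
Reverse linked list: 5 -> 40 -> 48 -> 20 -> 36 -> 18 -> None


Step 1: curr=5, set curr.next=prev(None) | reversed so far: 5
Step 2: curr=40, set curr.next=prev(5) | reversed so far: 40 -> 5
Step 3: curr=48, set curr.next=prev(40) | reversed so far: 48 -> 40 -> 5
Step 4: curr=20, set curr.next=prev(48) | reversed so far: 20 -> 48 -> 40 -> 5
Step 5: curr=36, set curr.next=prev(20) | reversed so far: 36 -> 20 -> 48 -> 40 -> 5
Step 6: curr=18, set curr.next=prev(36) | reversed so far: 18 -> 36 -> 20 -> 48 -> 40 -> 5

18 -> 36 -> 20 -> 48 -> 40 -> 5 -> None


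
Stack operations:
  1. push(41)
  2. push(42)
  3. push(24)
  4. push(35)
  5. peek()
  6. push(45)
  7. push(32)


push(41) -> [41]
push(42) -> [41, 42]
push(24) -> [41, 42, 24]
push(35) -> [41, 42, 24, 35]
peek()->35
push(45) -> [41, 42, 24, 35, 45]
push(32) -> [41, 42, 24, 35, 45, 32]

Final stack: [41, 42, 24, 35, 45, 32]


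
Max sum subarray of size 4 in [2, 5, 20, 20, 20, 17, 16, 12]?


[0:4]: 47
[1:5]: 65
[2:6]: 77
[3:7]: 73
[4:8]: 65

Max: 77 at [2:6]


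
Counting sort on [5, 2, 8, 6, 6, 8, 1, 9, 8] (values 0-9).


Input: [5, 2, 8, 6, 6, 8, 1, 9, 8]
Counts: [0, 1, 1, 0, 0, 1, 2, 0, 3, 1]

Sorted: [1, 2, 5, 6, 6, 8, 8, 8, 9]


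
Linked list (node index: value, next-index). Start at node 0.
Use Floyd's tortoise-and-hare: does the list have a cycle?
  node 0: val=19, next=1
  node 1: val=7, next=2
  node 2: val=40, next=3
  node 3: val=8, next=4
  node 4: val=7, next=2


Floyd's tortoise (slow, +1) and hare (fast, +2):
  init: slow=0, fast=0
  step 1: slow=1, fast=2
  step 2: slow=2, fast=4
  step 3: slow=3, fast=3
  slow == fast at node 3: cycle detected

Cycle: yes


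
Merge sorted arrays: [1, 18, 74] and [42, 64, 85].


Take 1 from A
Take 18 from A
Take 42 from B
Take 64 from B
Take 74 from A

Merged: [1, 18, 42, 64, 74, 85]


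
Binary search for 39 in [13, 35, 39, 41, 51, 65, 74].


Step 1: lo=0, hi=6, mid=3, val=41
Step 2: lo=0, hi=2, mid=1, val=35
Step 3: lo=2, hi=2, mid=2, val=39

Found at index 2


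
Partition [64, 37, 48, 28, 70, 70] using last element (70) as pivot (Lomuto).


Pivot: 70
  64 <= 70: advance i (no swap)
  37 <= 70: advance i (no swap)
  48 <= 70: advance i (no swap)
  28 <= 70: advance i (no swap)
  70 <= 70: advance i (no swap)
Place pivot at 5: [64, 37, 48, 28, 70, 70]

Partitioned: [64, 37, 48, 28, 70, 70]


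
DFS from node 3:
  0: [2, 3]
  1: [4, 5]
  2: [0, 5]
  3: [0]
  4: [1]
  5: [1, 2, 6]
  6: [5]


Visit 3, push [0]
Visit 0, push [2]
Visit 2, push [5]
Visit 5, push [6, 1]
Visit 1, push [4]
Visit 4, push []
Visit 6, push []

DFS order: [3, 0, 2, 5, 1, 4, 6]


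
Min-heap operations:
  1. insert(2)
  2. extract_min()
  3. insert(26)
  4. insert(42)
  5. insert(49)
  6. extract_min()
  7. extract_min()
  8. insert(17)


insert(2) -> [2]
extract_min()->2, []
insert(26) -> [26]
insert(42) -> [26, 42]
insert(49) -> [26, 42, 49]
extract_min()->26, [42, 49]
extract_min()->42, [49]
insert(17) -> [17, 49]

Final heap: [17, 49]


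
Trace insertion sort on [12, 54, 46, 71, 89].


Initial: [12, 54, 46, 71, 89]
Insert 54: [12, 54, 46, 71, 89]
Insert 46: [12, 46, 54, 71, 89]
Insert 71: [12, 46, 54, 71, 89]
Insert 89: [12, 46, 54, 71, 89]

Sorted: [12, 46, 54, 71, 89]


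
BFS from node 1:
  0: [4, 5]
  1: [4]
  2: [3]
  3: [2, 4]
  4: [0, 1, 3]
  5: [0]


Visit 1, enqueue [4]
Visit 4, enqueue [0, 3]
Visit 0, enqueue [5]
Visit 3, enqueue [2]
Visit 5, enqueue []
Visit 2, enqueue []

BFS order: [1, 4, 0, 3, 5, 2]


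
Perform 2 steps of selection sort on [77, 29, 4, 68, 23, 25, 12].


Initial: [77, 29, 4, 68, 23, 25, 12]
Step 1: min=4 at 2
  Swap: [4, 29, 77, 68, 23, 25, 12]
Step 2: min=12 at 6
  Swap: [4, 12, 77, 68, 23, 25, 29]

After 2 steps: [4, 12, 77, 68, 23, 25, 29]


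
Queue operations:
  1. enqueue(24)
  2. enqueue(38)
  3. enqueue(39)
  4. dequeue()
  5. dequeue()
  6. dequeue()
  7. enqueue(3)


enqueue(24) -> [24]
enqueue(38) -> [24, 38]
enqueue(39) -> [24, 38, 39]
dequeue()->24, [38, 39]
dequeue()->38, [39]
dequeue()->39, []
enqueue(3) -> [3]

Final queue: [3]


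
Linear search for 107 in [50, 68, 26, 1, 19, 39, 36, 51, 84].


i=0: 50!=107
i=1: 68!=107
i=2: 26!=107
i=3: 1!=107
i=4: 19!=107
i=5: 39!=107
i=6: 36!=107
i=7: 51!=107
i=8: 84!=107

Not found, 9 comps


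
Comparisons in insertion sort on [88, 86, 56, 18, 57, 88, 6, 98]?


Algorithm: insertion sort
Input: [88, 86, 56, 18, 57, 88, 6, 98]
Sorted: [6, 18, 56, 57, 86, 88, 88, 98]

17


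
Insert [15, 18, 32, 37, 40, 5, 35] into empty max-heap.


Insert 15: [15]
Insert 18: [18, 15]
Insert 32: [32, 15, 18]
Insert 37: [37, 32, 18, 15]
Insert 40: [40, 37, 18, 15, 32]
Insert 5: [40, 37, 18, 15, 32, 5]
Insert 35: [40, 37, 35, 15, 32, 5, 18]

Final heap: [40, 37, 35, 15, 32, 5, 18]


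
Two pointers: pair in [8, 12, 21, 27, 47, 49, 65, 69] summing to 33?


lo=0(8)+hi=7(69)=77
lo=0(8)+hi=6(65)=73
lo=0(8)+hi=5(49)=57
lo=0(8)+hi=4(47)=55
lo=0(8)+hi=3(27)=35
lo=0(8)+hi=2(21)=29
lo=1(12)+hi=2(21)=33

Yes: 12+21=33


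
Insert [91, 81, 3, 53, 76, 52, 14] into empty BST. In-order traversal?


Insert 91: root
Insert 81: L from 91
Insert 3: L from 91 -> L from 81
Insert 53: L from 91 -> L from 81 -> R from 3
Insert 76: L from 91 -> L from 81 -> R from 3 -> R from 53
Insert 52: L from 91 -> L from 81 -> R from 3 -> L from 53
Insert 14: L from 91 -> L from 81 -> R from 3 -> L from 53 -> L from 52

In-order: [3, 14, 52, 53, 76, 81, 91]


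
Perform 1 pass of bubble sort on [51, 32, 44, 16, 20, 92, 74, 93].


Initial: [51, 32, 44, 16, 20, 92, 74, 93]
Pass 1: [32, 44, 16, 20, 51, 74, 92, 93] (5 swaps)

After 1 pass: [32, 44, 16, 20, 51, 74, 92, 93]


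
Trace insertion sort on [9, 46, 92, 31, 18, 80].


Initial: [9, 46, 92, 31, 18, 80]
Insert 46: [9, 46, 92, 31, 18, 80]
Insert 92: [9, 46, 92, 31, 18, 80]
Insert 31: [9, 31, 46, 92, 18, 80]
Insert 18: [9, 18, 31, 46, 92, 80]
Insert 80: [9, 18, 31, 46, 80, 92]

Sorted: [9, 18, 31, 46, 80, 92]


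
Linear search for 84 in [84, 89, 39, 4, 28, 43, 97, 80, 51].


i=0: 84==84 found!

Found at 0, 1 comps


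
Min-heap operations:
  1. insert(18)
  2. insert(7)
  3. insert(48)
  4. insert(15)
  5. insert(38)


insert(18) -> [18]
insert(7) -> [7, 18]
insert(48) -> [7, 18, 48]
insert(15) -> [7, 15, 48, 18]
insert(38) -> [7, 15, 48, 18, 38]

Final heap: [7, 15, 48, 18, 38]


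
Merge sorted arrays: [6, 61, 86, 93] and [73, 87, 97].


Take 6 from A
Take 61 from A
Take 73 from B
Take 86 from A
Take 87 from B
Take 93 from A

Merged: [6, 61, 73, 86, 87, 93, 97]


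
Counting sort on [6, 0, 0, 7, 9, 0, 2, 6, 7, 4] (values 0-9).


Input: [6, 0, 0, 7, 9, 0, 2, 6, 7, 4]
Counts: [3, 0, 1, 0, 1, 0, 2, 2, 0, 1]

Sorted: [0, 0, 0, 2, 4, 6, 6, 7, 7, 9]


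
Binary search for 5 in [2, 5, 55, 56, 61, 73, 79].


Step 1: lo=0, hi=6, mid=3, val=56
Step 2: lo=0, hi=2, mid=1, val=5

Found at index 1


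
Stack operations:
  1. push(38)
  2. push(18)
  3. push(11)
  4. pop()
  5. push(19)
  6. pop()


push(38) -> [38]
push(18) -> [38, 18]
push(11) -> [38, 18, 11]
pop()->11, [38, 18]
push(19) -> [38, 18, 19]
pop()->19, [38, 18]

Final stack: [38, 18]


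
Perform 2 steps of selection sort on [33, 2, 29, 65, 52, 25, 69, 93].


Initial: [33, 2, 29, 65, 52, 25, 69, 93]
Step 1: min=2 at 1
  Swap: [2, 33, 29, 65, 52, 25, 69, 93]
Step 2: min=25 at 5
  Swap: [2, 25, 29, 65, 52, 33, 69, 93]

After 2 steps: [2, 25, 29, 65, 52, 33, 69, 93]


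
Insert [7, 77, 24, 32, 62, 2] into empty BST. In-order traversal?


Insert 7: root
Insert 77: R from 7
Insert 24: R from 7 -> L from 77
Insert 32: R from 7 -> L from 77 -> R from 24
Insert 62: R from 7 -> L from 77 -> R from 24 -> R from 32
Insert 2: L from 7

In-order: [2, 7, 24, 32, 62, 77]


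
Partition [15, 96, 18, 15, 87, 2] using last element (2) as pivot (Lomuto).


Pivot: 2
Place pivot at 0: [2, 96, 18, 15, 87, 15]

Partitioned: [2, 96, 18, 15, 87, 15]


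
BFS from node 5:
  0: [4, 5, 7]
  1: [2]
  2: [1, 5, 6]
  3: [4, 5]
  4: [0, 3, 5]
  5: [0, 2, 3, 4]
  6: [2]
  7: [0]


Visit 5, enqueue [0, 2, 3, 4]
Visit 0, enqueue [7]
Visit 2, enqueue [1, 6]
Visit 3, enqueue []
Visit 4, enqueue []
Visit 7, enqueue []
Visit 1, enqueue []
Visit 6, enqueue []

BFS order: [5, 0, 2, 3, 4, 7, 1, 6]


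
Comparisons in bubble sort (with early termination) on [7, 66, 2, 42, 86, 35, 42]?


Algorithm: bubble sort (with early termination)
Input: [7, 66, 2, 42, 86, 35, 42]
Sorted: [2, 7, 35, 42, 42, 66, 86]

18


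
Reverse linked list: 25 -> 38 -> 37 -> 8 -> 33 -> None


Step 1: curr=25, set curr.next=prev(None) | reversed so far: 25
Step 2: curr=38, set curr.next=prev(25) | reversed so far: 38 -> 25
Step 3: curr=37, set curr.next=prev(38) | reversed so far: 37 -> 38 -> 25
Step 4: curr=8, set curr.next=prev(37) | reversed so far: 8 -> 37 -> 38 -> 25
Step 5: curr=33, set curr.next=prev(8) | reversed so far: 33 -> 8 -> 37 -> 38 -> 25

33 -> 8 -> 37 -> 38 -> 25 -> None


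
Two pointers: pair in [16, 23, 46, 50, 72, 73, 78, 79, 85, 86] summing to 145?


lo=0(16)+hi=9(86)=102
lo=1(23)+hi=9(86)=109
lo=2(46)+hi=9(86)=132
lo=3(50)+hi=9(86)=136
lo=4(72)+hi=9(86)=158
lo=4(72)+hi=8(85)=157
lo=4(72)+hi=7(79)=151
lo=4(72)+hi=6(78)=150
lo=4(72)+hi=5(73)=145

Yes: 72+73=145


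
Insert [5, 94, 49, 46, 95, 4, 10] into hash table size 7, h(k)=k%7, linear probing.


Insert 5: h=5 -> slot 5
Insert 94: h=3 -> slot 3
Insert 49: h=0 -> slot 0
Insert 46: h=4 -> slot 4
Insert 95: h=4, 2 probes -> slot 6
Insert 4: h=4, 4 probes -> slot 1
Insert 10: h=3, 6 probes -> slot 2

Table: [49, 4, 10, 94, 46, 5, 95]


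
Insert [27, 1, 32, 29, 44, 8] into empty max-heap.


Insert 27: [27]
Insert 1: [27, 1]
Insert 32: [32, 1, 27]
Insert 29: [32, 29, 27, 1]
Insert 44: [44, 32, 27, 1, 29]
Insert 8: [44, 32, 27, 1, 29, 8]

Final heap: [44, 32, 27, 1, 29, 8]


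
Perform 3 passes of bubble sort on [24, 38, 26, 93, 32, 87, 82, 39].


Initial: [24, 38, 26, 93, 32, 87, 82, 39]
Pass 1: [24, 26, 38, 32, 87, 82, 39, 93] (5 swaps)
Pass 2: [24, 26, 32, 38, 82, 39, 87, 93] (3 swaps)
Pass 3: [24, 26, 32, 38, 39, 82, 87, 93] (1 swaps)

After 3 passes: [24, 26, 32, 38, 39, 82, 87, 93]


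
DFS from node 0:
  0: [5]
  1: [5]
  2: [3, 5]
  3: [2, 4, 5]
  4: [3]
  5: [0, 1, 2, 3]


Visit 0, push [5]
Visit 5, push [3, 2, 1]
Visit 1, push []
Visit 2, push [3]
Visit 3, push [4]
Visit 4, push []

DFS order: [0, 5, 1, 2, 3, 4]


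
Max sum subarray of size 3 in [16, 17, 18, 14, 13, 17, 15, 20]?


[0:3]: 51
[1:4]: 49
[2:5]: 45
[3:6]: 44
[4:7]: 45
[5:8]: 52

Max: 52 at [5:8]


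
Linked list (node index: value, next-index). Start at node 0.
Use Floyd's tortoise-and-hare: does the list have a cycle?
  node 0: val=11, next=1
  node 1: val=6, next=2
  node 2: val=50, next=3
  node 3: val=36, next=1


Floyd's tortoise (slow, +1) and hare (fast, +2):
  init: slow=0, fast=0
  step 1: slow=1, fast=2
  step 2: slow=2, fast=1
  step 3: slow=3, fast=3
  slow == fast at node 3: cycle detected

Cycle: yes


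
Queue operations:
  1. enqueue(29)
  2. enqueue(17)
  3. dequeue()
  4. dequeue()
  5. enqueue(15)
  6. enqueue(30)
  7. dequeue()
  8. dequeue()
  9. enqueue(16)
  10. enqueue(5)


enqueue(29) -> [29]
enqueue(17) -> [29, 17]
dequeue()->29, [17]
dequeue()->17, []
enqueue(15) -> [15]
enqueue(30) -> [15, 30]
dequeue()->15, [30]
dequeue()->30, []
enqueue(16) -> [16]
enqueue(5) -> [16, 5]

Final queue: [16, 5]


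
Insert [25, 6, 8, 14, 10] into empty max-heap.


Insert 25: [25]
Insert 6: [25, 6]
Insert 8: [25, 6, 8]
Insert 14: [25, 14, 8, 6]
Insert 10: [25, 14, 8, 6, 10]

Final heap: [25, 14, 8, 6, 10]


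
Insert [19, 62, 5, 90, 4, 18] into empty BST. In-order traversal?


Insert 19: root
Insert 62: R from 19
Insert 5: L from 19
Insert 90: R from 19 -> R from 62
Insert 4: L from 19 -> L from 5
Insert 18: L from 19 -> R from 5

In-order: [4, 5, 18, 19, 62, 90]


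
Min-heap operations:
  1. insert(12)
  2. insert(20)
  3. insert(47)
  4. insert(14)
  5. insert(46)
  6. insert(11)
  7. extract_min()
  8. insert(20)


insert(12) -> [12]
insert(20) -> [12, 20]
insert(47) -> [12, 20, 47]
insert(14) -> [12, 14, 47, 20]
insert(46) -> [12, 14, 47, 20, 46]
insert(11) -> [11, 14, 12, 20, 46, 47]
extract_min()->11, [12, 14, 47, 20, 46]
insert(20) -> [12, 14, 20, 20, 46, 47]

Final heap: [12, 14, 20, 20, 46, 47]


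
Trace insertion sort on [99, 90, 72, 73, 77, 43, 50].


Initial: [99, 90, 72, 73, 77, 43, 50]
Insert 90: [90, 99, 72, 73, 77, 43, 50]
Insert 72: [72, 90, 99, 73, 77, 43, 50]
Insert 73: [72, 73, 90, 99, 77, 43, 50]
Insert 77: [72, 73, 77, 90, 99, 43, 50]
Insert 43: [43, 72, 73, 77, 90, 99, 50]
Insert 50: [43, 50, 72, 73, 77, 90, 99]

Sorted: [43, 50, 72, 73, 77, 90, 99]


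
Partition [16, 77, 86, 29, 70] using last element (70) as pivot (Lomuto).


Pivot: 70
  16 <= 70: advance i (no swap)
  29 <= 70: swap -> [16, 29, 86, 77, 70]
Place pivot at 2: [16, 29, 70, 77, 86]

Partitioned: [16, 29, 70, 77, 86]


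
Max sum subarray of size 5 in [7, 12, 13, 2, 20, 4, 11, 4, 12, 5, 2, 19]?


[0:5]: 54
[1:6]: 51
[2:7]: 50
[3:8]: 41
[4:9]: 51
[5:10]: 36
[6:11]: 34
[7:12]: 42

Max: 54 at [0:5]


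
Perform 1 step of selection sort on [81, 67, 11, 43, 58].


Initial: [81, 67, 11, 43, 58]
Step 1: min=11 at 2
  Swap: [11, 67, 81, 43, 58]

After 1 step: [11, 67, 81, 43, 58]


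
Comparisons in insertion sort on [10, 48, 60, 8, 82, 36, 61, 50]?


Algorithm: insertion sort
Input: [10, 48, 60, 8, 82, 36, 61, 50]
Sorted: [8, 10, 36, 48, 50, 60, 61, 82]

16


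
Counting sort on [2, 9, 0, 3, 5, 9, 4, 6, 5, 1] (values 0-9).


Input: [2, 9, 0, 3, 5, 9, 4, 6, 5, 1]
Counts: [1, 1, 1, 1, 1, 2, 1, 0, 0, 2]

Sorted: [0, 1, 2, 3, 4, 5, 5, 6, 9, 9]


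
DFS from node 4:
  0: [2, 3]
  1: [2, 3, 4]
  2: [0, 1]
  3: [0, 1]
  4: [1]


Visit 4, push [1]
Visit 1, push [3, 2]
Visit 2, push [0]
Visit 0, push [3]
Visit 3, push []

DFS order: [4, 1, 2, 0, 3]


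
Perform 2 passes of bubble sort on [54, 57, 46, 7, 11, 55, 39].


Initial: [54, 57, 46, 7, 11, 55, 39]
Pass 1: [54, 46, 7, 11, 55, 39, 57] (5 swaps)
Pass 2: [46, 7, 11, 54, 39, 55, 57] (4 swaps)

After 2 passes: [46, 7, 11, 54, 39, 55, 57]


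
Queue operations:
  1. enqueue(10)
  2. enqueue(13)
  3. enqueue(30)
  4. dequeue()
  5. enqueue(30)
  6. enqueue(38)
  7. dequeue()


enqueue(10) -> [10]
enqueue(13) -> [10, 13]
enqueue(30) -> [10, 13, 30]
dequeue()->10, [13, 30]
enqueue(30) -> [13, 30, 30]
enqueue(38) -> [13, 30, 30, 38]
dequeue()->13, [30, 30, 38]

Final queue: [30, 30, 38]


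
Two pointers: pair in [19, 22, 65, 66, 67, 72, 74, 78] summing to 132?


lo=0(19)+hi=7(78)=97
lo=1(22)+hi=7(78)=100
lo=2(65)+hi=7(78)=143
lo=2(65)+hi=6(74)=139
lo=2(65)+hi=5(72)=137
lo=2(65)+hi=4(67)=132

Yes: 65+67=132


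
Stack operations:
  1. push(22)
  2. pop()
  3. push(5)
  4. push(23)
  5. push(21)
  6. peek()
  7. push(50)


push(22) -> [22]
pop()->22, []
push(5) -> [5]
push(23) -> [5, 23]
push(21) -> [5, 23, 21]
peek()->21
push(50) -> [5, 23, 21, 50]

Final stack: [5, 23, 21, 50]


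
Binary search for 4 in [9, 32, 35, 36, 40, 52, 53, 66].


Step 1: lo=0, hi=7, mid=3, val=36
Step 2: lo=0, hi=2, mid=1, val=32
Step 3: lo=0, hi=0, mid=0, val=9

Not found


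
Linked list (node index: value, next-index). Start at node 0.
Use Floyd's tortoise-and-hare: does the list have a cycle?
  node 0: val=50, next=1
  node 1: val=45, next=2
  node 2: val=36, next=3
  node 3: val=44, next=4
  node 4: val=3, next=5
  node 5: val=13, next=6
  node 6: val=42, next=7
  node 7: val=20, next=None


Floyd's tortoise (slow, +1) and hare (fast, +2):
  init: slow=0, fast=0
  step 1: slow=1, fast=2
  step 2: slow=2, fast=4
  step 3: slow=3, fast=6
  step 4: fast 6->7->None, no cycle

Cycle: no


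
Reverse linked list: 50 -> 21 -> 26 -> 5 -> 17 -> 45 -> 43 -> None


Step 1: curr=50, set curr.next=prev(None) | reversed so far: 50
Step 2: curr=21, set curr.next=prev(50) | reversed so far: 21 -> 50
Step 3: curr=26, set curr.next=prev(21) | reversed so far: 26 -> 21 -> 50
Step 4: curr=5, set curr.next=prev(26) | reversed so far: 5 -> 26 -> 21 -> 50
Step 5: curr=17, set curr.next=prev(5) | reversed so far: 17 -> 5 -> 26 -> 21 -> 50
Step 6: curr=45, set curr.next=prev(17) | reversed so far: 45 -> 17 -> 5 -> 26 -> 21 -> 50
Step 7: curr=43, set curr.next=prev(45) | reversed so far: 43 -> 45 -> 17 -> 5 -> 26 -> 21 -> 50

43 -> 45 -> 17 -> 5 -> 26 -> 21 -> 50 -> None


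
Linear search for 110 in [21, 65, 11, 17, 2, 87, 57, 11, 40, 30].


i=0: 21!=110
i=1: 65!=110
i=2: 11!=110
i=3: 17!=110
i=4: 2!=110
i=5: 87!=110
i=6: 57!=110
i=7: 11!=110
i=8: 40!=110
i=9: 30!=110

Not found, 10 comps


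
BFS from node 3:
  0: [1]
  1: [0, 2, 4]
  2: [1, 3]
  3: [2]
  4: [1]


Visit 3, enqueue [2]
Visit 2, enqueue [1]
Visit 1, enqueue [0, 4]
Visit 0, enqueue []
Visit 4, enqueue []

BFS order: [3, 2, 1, 0, 4]


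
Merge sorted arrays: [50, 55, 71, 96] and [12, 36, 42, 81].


Take 12 from B
Take 36 from B
Take 42 from B
Take 50 from A
Take 55 from A
Take 71 from A
Take 81 from B

Merged: [12, 36, 42, 50, 55, 71, 81, 96]


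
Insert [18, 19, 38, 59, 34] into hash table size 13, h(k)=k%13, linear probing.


Insert 18: h=5 -> slot 5
Insert 19: h=6 -> slot 6
Insert 38: h=12 -> slot 12
Insert 59: h=7 -> slot 7
Insert 34: h=8 -> slot 8

Table: [None, None, None, None, None, 18, 19, 59, 34, None, None, None, 38]


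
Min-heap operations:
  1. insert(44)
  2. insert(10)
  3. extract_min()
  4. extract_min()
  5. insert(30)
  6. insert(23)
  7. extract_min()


insert(44) -> [44]
insert(10) -> [10, 44]
extract_min()->10, [44]
extract_min()->44, []
insert(30) -> [30]
insert(23) -> [23, 30]
extract_min()->23, [30]

Final heap: [30]


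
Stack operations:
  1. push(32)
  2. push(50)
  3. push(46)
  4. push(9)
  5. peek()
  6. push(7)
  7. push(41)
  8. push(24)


push(32) -> [32]
push(50) -> [32, 50]
push(46) -> [32, 50, 46]
push(9) -> [32, 50, 46, 9]
peek()->9
push(7) -> [32, 50, 46, 9, 7]
push(41) -> [32, 50, 46, 9, 7, 41]
push(24) -> [32, 50, 46, 9, 7, 41, 24]

Final stack: [32, 50, 46, 9, 7, 41, 24]


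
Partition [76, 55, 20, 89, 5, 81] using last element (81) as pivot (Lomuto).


Pivot: 81
  76 <= 81: advance i (no swap)
  55 <= 81: advance i (no swap)
  20 <= 81: advance i (no swap)
  5 <= 81: swap -> [76, 55, 20, 5, 89, 81]
Place pivot at 4: [76, 55, 20, 5, 81, 89]

Partitioned: [76, 55, 20, 5, 81, 89]


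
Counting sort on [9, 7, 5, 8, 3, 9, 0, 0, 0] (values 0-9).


Input: [9, 7, 5, 8, 3, 9, 0, 0, 0]
Counts: [3, 0, 0, 1, 0, 1, 0, 1, 1, 2]

Sorted: [0, 0, 0, 3, 5, 7, 8, 9, 9]


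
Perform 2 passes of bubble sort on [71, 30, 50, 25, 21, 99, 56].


Initial: [71, 30, 50, 25, 21, 99, 56]
Pass 1: [30, 50, 25, 21, 71, 56, 99] (5 swaps)
Pass 2: [30, 25, 21, 50, 56, 71, 99] (3 swaps)

After 2 passes: [30, 25, 21, 50, 56, 71, 99]


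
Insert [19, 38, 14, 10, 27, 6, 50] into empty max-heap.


Insert 19: [19]
Insert 38: [38, 19]
Insert 14: [38, 19, 14]
Insert 10: [38, 19, 14, 10]
Insert 27: [38, 27, 14, 10, 19]
Insert 6: [38, 27, 14, 10, 19, 6]
Insert 50: [50, 27, 38, 10, 19, 6, 14]

Final heap: [50, 27, 38, 10, 19, 6, 14]


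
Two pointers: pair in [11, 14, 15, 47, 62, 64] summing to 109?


lo=0(11)+hi=5(64)=75
lo=1(14)+hi=5(64)=78
lo=2(15)+hi=5(64)=79
lo=3(47)+hi=5(64)=111
lo=3(47)+hi=4(62)=109

Yes: 47+62=109


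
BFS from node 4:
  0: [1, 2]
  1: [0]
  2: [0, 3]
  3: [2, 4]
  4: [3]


Visit 4, enqueue [3]
Visit 3, enqueue [2]
Visit 2, enqueue [0]
Visit 0, enqueue [1]
Visit 1, enqueue []

BFS order: [4, 3, 2, 0, 1]


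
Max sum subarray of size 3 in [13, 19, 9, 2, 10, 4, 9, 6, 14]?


[0:3]: 41
[1:4]: 30
[2:5]: 21
[3:6]: 16
[4:7]: 23
[5:8]: 19
[6:9]: 29

Max: 41 at [0:3]


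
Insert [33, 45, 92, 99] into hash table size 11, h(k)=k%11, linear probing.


Insert 33: h=0 -> slot 0
Insert 45: h=1 -> slot 1
Insert 92: h=4 -> slot 4
Insert 99: h=0, 2 probes -> slot 2

Table: [33, 45, 99, None, 92, None, None, None, None, None, None]


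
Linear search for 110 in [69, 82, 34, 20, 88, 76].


i=0: 69!=110
i=1: 82!=110
i=2: 34!=110
i=3: 20!=110
i=4: 88!=110
i=5: 76!=110

Not found, 6 comps


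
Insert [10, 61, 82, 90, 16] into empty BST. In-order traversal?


Insert 10: root
Insert 61: R from 10
Insert 82: R from 10 -> R from 61
Insert 90: R from 10 -> R from 61 -> R from 82
Insert 16: R from 10 -> L from 61

In-order: [10, 16, 61, 82, 90]


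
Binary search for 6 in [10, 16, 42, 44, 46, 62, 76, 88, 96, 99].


Step 1: lo=0, hi=9, mid=4, val=46
Step 2: lo=0, hi=3, mid=1, val=16
Step 3: lo=0, hi=0, mid=0, val=10

Not found


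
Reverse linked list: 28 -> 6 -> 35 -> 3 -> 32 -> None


Step 1: curr=28, set curr.next=prev(None) | reversed so far: 28
Step 2: curr=6, set curr.next=prev(28) | reversed so far: 6 -> 28
Step 3: curr=35, set curr.next=prev(6) | reversed so far: 35 -> 6 -> 28
Step 4: curr=3, set curr.next=prev(35) | reversed so far: 3 -> 35 -> 6 -> 28
Step 5: curr=32, set curr.next=prev(3) | reversed so far: 32 -> 3 -> 35 -> 6 -> 28

32 -> 3 -> 35 -> 6 -> 28 -> None


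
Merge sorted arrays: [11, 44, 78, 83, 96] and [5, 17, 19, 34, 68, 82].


Take 5 from B
Take 11 from A
Take 17 from B
Take 19 from B
Take 34 from B
Take 44 from A
Take 68 from B
Take 78 from A
Take 82 from B

Merged: [5, 11, 17, 19, 34, 44, 68, 78, 82, 83, 96]


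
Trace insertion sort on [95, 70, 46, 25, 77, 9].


Initial: [95, 70, 46, 25, 77, 9]
Insert 70: [70, 95, 46, 25, 77, 9]
Insert 46: [46, 70, 95, 25, 77, 9]
Insert 25: [25, 46, 70, 95, 77, 9]
Insert 77: [25, 46, 70, 77, 95, 9]
Insert 9: [9, 25, 46, 70, 77, 95]

Sorted: [9, 25, 46, 70, 77, 95]


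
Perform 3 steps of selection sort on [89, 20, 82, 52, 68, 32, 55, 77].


Initial: [89, 20, 82, 52, 68, 32, 55, 77]
Step 1: min=20 at 1
  Swap: [20, 89, 82, 52, 68, 32, 55, 77]
Step 2: min=32 at 5
  Swap: [20, 32, 82, 52, 68, 89, 55, 77]
Step 3: min=52 at 3
  Swap: [20, 32, 52, 82, 68, 89, 55, 77]

After 3 steps: [20, 32, 52, 82, 68, 89, 55, 77]


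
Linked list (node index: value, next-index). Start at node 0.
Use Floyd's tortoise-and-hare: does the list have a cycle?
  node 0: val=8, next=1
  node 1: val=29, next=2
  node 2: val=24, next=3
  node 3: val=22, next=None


Floyd's tortoise (slow, +1) and hare (fast, +2):
  init: slow=0, fast=0
  step 1: slow=1, fast=2
  step 2: fast 2->3->None, no cycle

Cycle: no


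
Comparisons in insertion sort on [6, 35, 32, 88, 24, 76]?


Algorithm: insertion sort
Input: [6, 35, 32, 88, 24, 76]
Sorted: [6, 24, 32, 35, 76, 88]

10


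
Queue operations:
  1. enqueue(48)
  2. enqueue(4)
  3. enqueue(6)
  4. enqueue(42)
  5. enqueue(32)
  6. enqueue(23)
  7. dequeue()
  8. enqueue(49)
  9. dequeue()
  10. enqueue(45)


enqueue(48) -> [48]
enqueue(4) -> [48, 4]
enqueue(6) -> [48, 4, 6]
enqueue(42) -> [48, 4, 6, 42]
enqueue(32) -> [48, 4, 6, 42, 32]
enqueue(23) -> [48, 4, 6, 42, 32, 23]
dequeue()->48, [4, 6, 42, 32, 23]
enqueue(49) -> [4, 6, 42, 32, 23, 49]
dequeue()->4, [6, 42, 32, 23, 49]
enqueue(45) -> [6, 42, 32, 23, 49, 45]

Final queue: [6, 42, 32, 23, 49, 45]
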